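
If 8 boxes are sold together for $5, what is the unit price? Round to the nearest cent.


Total cost: $5
Number of items: 8
Unit price: $5 / 8 = $0.625 ≈ $0.63

$0.63


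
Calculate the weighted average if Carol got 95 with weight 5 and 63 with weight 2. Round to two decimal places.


Weighted sum:
5 x 95 + 2 x 63 = 601
Total weight:
5 + 2 = 7
Weighted average:
601 / 7 = 85.8571... ≈ 85.86

85.86


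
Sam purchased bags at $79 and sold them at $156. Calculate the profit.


Selling price = $156
Cost price = $79
Profit = selling price - cost price:
Profit = $156 - $79 = $77

$77


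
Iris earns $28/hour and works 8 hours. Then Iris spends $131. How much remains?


Calculate earnings:
8 x $28 = $224
Subtract spending:
$224 - $131 = $93

$93


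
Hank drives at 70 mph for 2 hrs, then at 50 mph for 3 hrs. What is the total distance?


Leg 1 distance:
70 x 2 = 140 miles
Leg 2 distance:
50 x 3 = 150 miles
Total distance:
140 + 150 = 290 miles

290 miles


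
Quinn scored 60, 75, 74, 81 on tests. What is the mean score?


Add the scores:
60 + 75 + 74 + 81 = 290
Divide by the number of tests:
290 / 4 = 72.5

72.5


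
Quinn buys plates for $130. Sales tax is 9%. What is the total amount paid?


Calculate the tax:
9% of $130 = $11.70
Add tax to price:
$130 + $11.70 = $141.70

$141.70


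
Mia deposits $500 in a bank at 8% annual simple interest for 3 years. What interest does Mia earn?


Use the formula I = P x R x T / 100
P x R x T = 500 x 8 x 3 = 12000
I = 12000 / 100 = $120

$120


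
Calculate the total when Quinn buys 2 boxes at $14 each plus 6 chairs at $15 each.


Cost of boxes:
2 x $14 = $28
Cost of chairs:
6 x $15 = $90
Add both:
$28 + $90 = $118

$118


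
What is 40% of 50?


Convert percentage to decimal:
40% = 0.4
Multiply:
50 x 0.4 = 20

20


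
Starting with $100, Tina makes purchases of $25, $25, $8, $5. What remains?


Add up expenses:
$25 + $25 + $8 + $5 = $63
Subtract from budget:
$100 - $63 = $37

$37


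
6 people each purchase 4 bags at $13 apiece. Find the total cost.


Cost per person:
4 x $13 = $52
Group total:
6 x $52 = $312

$312


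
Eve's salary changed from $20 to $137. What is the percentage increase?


Find the absolute change:
|137 - 20| = 117
Divide by original and multiply by 100:
117 / 20 x 100 = 585%

585%


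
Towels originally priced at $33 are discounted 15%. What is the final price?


Calculate the discount amount:
15% of $33 = $4.95
Subtract from original:
$33 - $4.95 = $28.05

$28.05


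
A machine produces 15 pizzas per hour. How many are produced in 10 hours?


Production rate: 15 pizzas per hour
Time: 10 hours
Total: 15 x 10 = 150 pizzas

150 pizzas


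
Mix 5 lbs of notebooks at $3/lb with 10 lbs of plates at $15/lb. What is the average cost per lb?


Cost of notebooks:
5 x $3 = $15
Cost of plates:
10 x $15 = $150
Total cost: $15 + $150 = $165
Total weight: 15 lbs
Average: $165 / 15 = $11/lb

$11/lb


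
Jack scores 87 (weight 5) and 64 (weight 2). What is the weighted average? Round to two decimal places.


Weighted sum:
5 x 87 + 2 x 64 = 563
Total weight:
5 + 2 = 7
Weighted average:
563 / 7 = 80.4285... ≈ 80.43

80.43


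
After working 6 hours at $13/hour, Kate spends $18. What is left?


Calculate earnings:
6 x $13 = $78
Subtract spending:
$78 - $18 = $60

$60


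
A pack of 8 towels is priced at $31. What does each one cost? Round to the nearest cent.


Total cost: $31
Number of items: 8
Unit price: $31 / 8 = $3.875 ≈ $3.88

$3.88


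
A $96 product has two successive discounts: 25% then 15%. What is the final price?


First discount:
25% of $96 = $24
Price after first discount:
$96 - $24 = $72
Second discount:
15% of $72 = $10.80
Final price:
$72 - $10.80 = $61.20

$61.20


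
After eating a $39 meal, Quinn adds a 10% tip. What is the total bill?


Calculate the tip:
10% of $39 = $3.90
Add tip to meal cost:
$39 + $3.90 = $42.90

$42.90


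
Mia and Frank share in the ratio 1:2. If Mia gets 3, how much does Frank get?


Find the multiplier:
3 / 1 = 3
Apply to Frank's share:
2 x 3 = 6

6


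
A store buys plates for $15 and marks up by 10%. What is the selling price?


Calculate the markup amount:
10% of $15 = $1.50
Add to cost:
$15 + $1.50 = $16.50

$16.50


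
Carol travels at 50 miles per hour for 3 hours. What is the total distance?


Use the formula: distance = speed x time
Speed = 50 mph, Time = 3 hours
50 x 3 = 150 miles

150 miles


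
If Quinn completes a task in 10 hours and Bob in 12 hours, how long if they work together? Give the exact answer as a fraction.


Quinn's rate: 1/10 of the job per hour
Bob's rate: 1/12 of the job per hour
Combined rate: 1/10 + 1/12 = 11/60 per hour
Time = 1 / (11/60) = 60/11 hours (≈ 5.45 hours)

60/11 hours


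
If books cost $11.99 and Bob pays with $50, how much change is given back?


Start with the amount paid:
$50
Subtract the price:
$50 - $11.99 = $38.01

$38.01


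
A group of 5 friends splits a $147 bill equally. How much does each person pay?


Total bill: $147
Number of people: 5
Each pays: $147 / 5 = $29.40

$29.40


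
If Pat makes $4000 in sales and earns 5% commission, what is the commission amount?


Convert rate to decimal:
5% = 0.05
Multiply by sales:
$4000 x 0.05 = $200

$200


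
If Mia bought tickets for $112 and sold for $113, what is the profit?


Selling price = $113
Cost price = $112
Profit = selling price - cost price:
Profit = $113 - $112 = $1

$1


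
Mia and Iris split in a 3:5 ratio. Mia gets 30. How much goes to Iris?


Find the multiplier:
30 / 3 = 10
Apply to Iris's share:
5 x 10 = 50

50


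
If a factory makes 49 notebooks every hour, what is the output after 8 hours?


Production rate: 49 notebooks per hour
Time: 8 hours
Total: 49 x 8 = 392 notebooks

392 notebooks


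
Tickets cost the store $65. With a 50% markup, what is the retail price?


Calculate the markup amount:
50% of $65 = $32.50
Add to cost:
$65 + $32.50 = $97.50

$97.50


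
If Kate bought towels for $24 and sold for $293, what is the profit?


Selling price = $293
Cost price = $24
Profit = selling price - cost price:
Profit = $293 - $24 = $269

$269


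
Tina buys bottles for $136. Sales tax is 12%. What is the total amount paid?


Calculate the tax:
12% of $136 = $16.32
Add tax to price:
$136 + $16.32 = $152.32

$152.32


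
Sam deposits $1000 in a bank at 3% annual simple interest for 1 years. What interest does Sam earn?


Use the formula I = P x R x T / 100
P x R x T = 1000 x 3 x 1 = 3000
I = 3000 / 100 = $30

$30


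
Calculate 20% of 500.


Convert percentage to decimal:
20% = 0.2
Multiply:
500 x 0.2 = 100

100


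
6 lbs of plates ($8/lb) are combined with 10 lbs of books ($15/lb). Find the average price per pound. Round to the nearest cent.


Cost of plates:
6 x $8 = $48
Cost of books:
10 x $15 = $150
Total cost: $48 + $150 = $198
Total weight: 16 lbs
Average: $198 / 16 = $12.375 ≈ $12.38/lb

$12.38/lb


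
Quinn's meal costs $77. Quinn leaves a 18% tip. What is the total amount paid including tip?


Calculate the tip:
18% of $77 = $13.86
Add tip to meal cost:
$77 + $13.86 = $90.86

$90.86


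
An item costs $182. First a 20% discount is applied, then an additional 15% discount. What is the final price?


First discount:
20% of $182 = $36.40
Price after first discount:
$182 - $36.40 = $145.60
Second discount:
15% of $145.60 = $21.84
Final price:
$145.60 - $21.84 = $123.76

$123.76


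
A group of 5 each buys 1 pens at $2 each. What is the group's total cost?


Cost per person:
1 x $2 = $2
Group total:
5 x $2 = $10

$10


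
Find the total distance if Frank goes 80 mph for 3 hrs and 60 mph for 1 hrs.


Leg 1 distance:
80 x 3 = 240 miles
Leg 2 distance:
60 x 1 = 60 miles
Total distance:
240 + 60 = 300 miles

300 miles


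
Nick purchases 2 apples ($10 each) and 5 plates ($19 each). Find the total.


Cost of apples:
2 x $10 = $20
Cost of plates:
5 x $19 = $95
Add both:
$20 + $95 = $115

$115


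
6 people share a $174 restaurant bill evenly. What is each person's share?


Total bill: $174
Number of people: 6
Each pays: $174 / 6 = $29

$29


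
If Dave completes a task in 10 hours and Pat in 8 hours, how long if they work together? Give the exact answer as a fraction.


Dave's rate: 1/10 of the job per hour
Pat's rate: 1/8 of the job per hour
Combined rate: 1/10 + 1/8 = 9/40 per hour
Time = 1 / (9/40) = 40/9 hours (≈ 4.44 hours)

40/9 hours


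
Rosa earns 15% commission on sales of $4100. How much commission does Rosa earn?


Convert rate to decimal:
15% = 0.15
Multiply by sales:
$4100 x 0.15 = $615

$615


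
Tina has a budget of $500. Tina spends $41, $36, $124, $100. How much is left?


Add up expenses:
$41 + $36 + $124 + $100 = $301
Subtract from budget:
$500 - $301 = $199

$199


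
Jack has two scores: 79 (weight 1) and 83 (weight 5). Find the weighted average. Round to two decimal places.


Weighted sum:
1 x 79 + 5 x 83 = 494
Total weight:
1 + 5 = 6
Weighted average:
494 / 6 = 82.3333... ≈ 82.33

82.33


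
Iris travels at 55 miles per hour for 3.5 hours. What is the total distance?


Use the formula: distance = speed x time
Speed = 55 mph, Time = 3.5 hours
55 x 3.5 = 192.5 miles

192.5 miles


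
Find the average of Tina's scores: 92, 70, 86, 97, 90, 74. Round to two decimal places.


Add the scores:
92 + 70 + 86 + 97 + 90 + 74 = 509
Divide by the number of tests:
509 / 6 = 84.8333... ≈ 84.83

84.83


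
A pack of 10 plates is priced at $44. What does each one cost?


Total cost: $44
Number of items: 10
Unit price: $44 / 10 = $4.40

$4.40


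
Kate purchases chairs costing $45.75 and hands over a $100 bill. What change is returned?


Start with the amount paid:
$100
Subtract the price:
$100 - $45.75 = $54.25

$54.25


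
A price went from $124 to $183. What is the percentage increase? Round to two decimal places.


Find the absolute change:
|183 - 124| = 59
Divide by original and multiply by 100:
59 / 124 x 100 = 47.5806...% ≈ 47.58%

47.58%


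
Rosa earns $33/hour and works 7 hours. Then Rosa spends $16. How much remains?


Calculate earnings:
7 x $33 = $231
Subtract spending:
$231 - $16 = $215

$215


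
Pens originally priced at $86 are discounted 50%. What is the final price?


Calculate the discount amount:
50% of $86 = $43
Subtract from original:
$86 - $43 = $43

$43


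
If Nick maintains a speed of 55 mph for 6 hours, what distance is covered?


Use the formula: distance = speed x time
Speed = 55 mph, Time = 6 hours
55 x 6 = 330 miles

330 miles


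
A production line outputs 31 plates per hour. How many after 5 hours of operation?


Production rate: 31 plates per hour
Time: 5 hours
Total: 31 x 5 = 155 plates

155 plates


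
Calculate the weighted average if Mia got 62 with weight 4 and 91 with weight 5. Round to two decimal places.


Weighted sum:
4 x 62 + 5 x 91 = 703
Total weight:
4 + 5 = 9
Weighted average:
703 / 9 = 78.1111... ≈ 78.11

78.11


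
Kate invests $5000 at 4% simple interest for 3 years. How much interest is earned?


Use the formula I = P x R x T / 100
P x R x T = 5000 x 4 x 3 = 60000
I = 60000 / 100 = $600

$600


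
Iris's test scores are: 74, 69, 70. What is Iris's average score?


Add the scores:
74 + 69 + 70 = 213
Divide by the number of tests:
213 / 3 = 71

71


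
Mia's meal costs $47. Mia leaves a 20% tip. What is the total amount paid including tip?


Calculate the tip:
20% of $47 = $9.40
Add tip to meal cost:
$47 + $9.40 = $56.40

$56.40


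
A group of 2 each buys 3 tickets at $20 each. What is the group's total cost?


Cost per person:
3 x $20 = $60
Group total:
2 x $60 = $120

$120


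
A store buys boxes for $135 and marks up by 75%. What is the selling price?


Calculate the markup amount:
75% of $135 = $101.25
Add to cost:
$135 + $101.25 = $236.25

$236.25


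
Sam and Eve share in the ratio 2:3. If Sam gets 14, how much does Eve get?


Find the multiplier:
14 / 2 = 7
Apply to Eve's share:
3 x 7 = 21

21


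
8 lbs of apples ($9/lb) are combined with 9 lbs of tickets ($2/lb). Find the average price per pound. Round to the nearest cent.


Cost of apples:
8 x $9 = $72
Cost of tickets:
9 x $2 = $18
Total cost: $72 + $18 = $90
Total weight: 17 lbs
Average: $90 / 17 = $5.2941... ≈ $5.29/lb

$5.29/lb


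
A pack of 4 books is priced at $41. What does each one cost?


Total cost: $41
Number of items: 4
Unit price: $41 / 4 = $10.25

$10.25


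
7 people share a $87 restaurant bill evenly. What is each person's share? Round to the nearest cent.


Total bill: $87
Number of people: 7
Each pays: $87 / 7 = $12.4285... ≈ $12.43

$12.43


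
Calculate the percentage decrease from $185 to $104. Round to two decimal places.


Find the absolute change:
|104 - 185| = 81
Divide by original and multiply by 100:
81 / 185 x 100 = 43.7837...% ≈ 43.78%

43.78%


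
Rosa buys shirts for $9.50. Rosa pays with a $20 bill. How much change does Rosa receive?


Start with the amount paid:
$20
Subtract the price:
$20 - $9.50 = $10.50

$10.50


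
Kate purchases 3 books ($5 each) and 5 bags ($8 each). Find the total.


Cost of books:
3 x $5 = $15
Cost of bags:
5 x $8 = $40
Add both:
$15 + $40 = $55

$55


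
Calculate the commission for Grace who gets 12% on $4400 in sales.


Convert rate to decimal:
12% = 0.12
Multiply by sales:
$4400 x 0.12 = $528

$528


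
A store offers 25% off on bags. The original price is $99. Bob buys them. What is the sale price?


Calculate the discount amount:
25% of $99 = $24.75
Subtract from original:
$99 - $24.75 = $74.25

$74.25


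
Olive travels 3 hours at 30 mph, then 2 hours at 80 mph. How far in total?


Leg 1 distance:
30 x 3 = 90 miles
Leg 2 distance:
80 x 2 = 160 miles
Total distance:
90 + 160 = 250 miles

250 miles


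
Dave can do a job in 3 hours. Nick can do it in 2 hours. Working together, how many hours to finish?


Dave's rate: 1/3 of the job per hour
Nick's rate: 1/2 of the job per hour
Combined rate: 1/3 + 1/2 = 5/6 per hour
Time = 1 / (5/6) = 6/5 = 1.2 hours

1.2 hours


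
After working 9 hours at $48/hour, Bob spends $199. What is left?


Calculate earnings:
9 x $48 = $432
Subtract spending:
$432 - $199 = $233

$233


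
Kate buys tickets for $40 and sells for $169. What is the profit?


Selling price = $169
Cost price = $40
Profit = selling price - cost price:
Profit = $169 - $40 = $129

$129


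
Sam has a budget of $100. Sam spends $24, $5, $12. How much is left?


Add up expenses:
$24 + $5 + $12 = $41
Subtract from budget:
$100 - $41 = $59

$59


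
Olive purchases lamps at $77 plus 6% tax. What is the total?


Calculate the tax:
6% of $77 = $4.62
Add tax to price:
$77 + $4.62 = $81.62

$81.62


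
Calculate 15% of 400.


Convert percentage to decimal:
15% = 0.15
Multiply:
400 x 0.15 = 60

60


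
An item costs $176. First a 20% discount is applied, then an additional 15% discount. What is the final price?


First discount:
20% of $176 = $35.20
Price after first discount:
$176 - $35.20 = $140.80
Second discount:
15% of $140.80 = $21.12
Final price:
$140.80 - $21.12 = $119.68

$119.68


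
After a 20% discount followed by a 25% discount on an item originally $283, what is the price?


First discount:
20% of $283 = $56.60
Price after first discount:
$283 - $56.60 = $226.40
Second discount:
25% of $226.40 = $56.60
Final price:
$226.40 - $56.60 = $169.80

$169.80


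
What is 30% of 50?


Convert percentage to decimal:
30% = 0.3
Multiply:
50 x 0.3 = 15

15


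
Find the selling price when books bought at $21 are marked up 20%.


Calculate the markup amount:
20% of $21 = $4.20
Add to cost:
$21 + $4.20 = $25.20

$25.20


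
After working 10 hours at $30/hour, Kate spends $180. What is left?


Calculate earnings:
10 x $30 = $300
Subtract spending:
$300 - $180 = $120

$120


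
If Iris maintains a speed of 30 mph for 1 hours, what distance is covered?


Use the formula: distance = speed x time
Speed = 30 mph, Time = 1 hours
30 x 1 = 30 miles

30 miles


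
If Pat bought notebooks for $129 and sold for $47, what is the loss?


Selling price = $47
Cost price = $129
Loss = cost price - selling price:
Loss = $129 - $47 = $82

$82


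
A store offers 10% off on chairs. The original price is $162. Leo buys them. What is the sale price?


Calculate the discount amount:
10% of $162 = $16.20
Subtract from original:
$162 - $16.20 = $145.80

$145.80


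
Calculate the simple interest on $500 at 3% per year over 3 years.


Use the formula I = P x R x T / 100
P x R x T = 500 x 3 x 3 = 4500
I = 4500 / 100 = $45

$45


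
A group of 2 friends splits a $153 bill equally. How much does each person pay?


Total bill: $153
Number of people: 2
Each pays: $153 / 2 = $76.50

$76.50


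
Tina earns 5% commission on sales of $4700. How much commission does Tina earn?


Convert rate to decimal:
5% = 0.05
Multiply by sales:
$4700 x 0.05 = $235

$235


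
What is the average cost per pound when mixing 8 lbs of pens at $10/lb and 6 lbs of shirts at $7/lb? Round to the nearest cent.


Cost of pens:
8 x $10 = $80
Cost of shirts:
6 x $7 = $42
Total cost: $80 + $42 = $122
Total weight: 14 lbs
Average: $122 / 14 = $8.7142... ≈ $8.71/lb

$8.71/lb


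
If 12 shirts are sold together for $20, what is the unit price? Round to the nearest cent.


Total cost: $20
Number of items: 12
Unit price: $20 / 12 = $1.6666... ≈ $1.67

$1.67


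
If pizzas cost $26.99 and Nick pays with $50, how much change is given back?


Start with the amount paid:
$50
Subtract the price:
$50 - $26.99 = $23.01

$23.01


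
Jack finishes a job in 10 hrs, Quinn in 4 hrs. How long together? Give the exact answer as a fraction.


Jack's rate: 1/10 of the job per hour
Quinn's rate: 1/4 of the job per hour
Combined rate: 1/10 + 1/4 = 7/20 per hour
Time = 1 / (7/20) = 20/7 hours (≈ 2.86 hours)

20/7 hours


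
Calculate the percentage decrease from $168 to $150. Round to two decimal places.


Find the absolute change:
|150 - 168| = 18
Divide by original and multiply by 100:
18 / 168 x 100 = 10.7142...% ≈ 10.71%

10.71%


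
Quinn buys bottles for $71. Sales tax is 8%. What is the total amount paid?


Calculate the tax:
8% of $71 = $5.68
Add tax to price:
$71 + $5.68 = $76.68

$76.68


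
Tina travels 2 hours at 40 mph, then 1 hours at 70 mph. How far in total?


Leg 1 distance:
40 x 2 = 80 miles
Leg 2 distance:
70 x 1 = 70 miles
Total distance:
80 + 70 = 150 miles

150 miles


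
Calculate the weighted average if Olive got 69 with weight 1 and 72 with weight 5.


Weighted sum:
1 x 69 + 5 x 72 = 429
Total weight:
1 + 5 = 6
Weighted average:
429 / 6 = 71.5

71.5


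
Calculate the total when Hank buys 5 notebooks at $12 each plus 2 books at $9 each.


Cost of notebooks:
5 x $12 = $60
Cost of books:
2 x $9 = $18
Add both:
$60 + $18 = $78

$78


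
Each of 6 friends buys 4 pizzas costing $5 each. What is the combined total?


Cost per person:
4 x $5 = $20
Group total:
6 x $20 = $120

$120


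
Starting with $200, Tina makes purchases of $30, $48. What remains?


Add up expenses:
$30 + $48 = $78
Subtract from budget:
$200 - $78 = $122

$122


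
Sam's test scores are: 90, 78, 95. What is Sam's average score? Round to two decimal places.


Add the scores:
90 + 78 + 95 = 263
Divide by the number of tests:
263 / 3 = 87.6666... ≈ 87.67

87.67


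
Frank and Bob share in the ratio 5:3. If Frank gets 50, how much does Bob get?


Find the multiplier:
50 / 5 = 10
Apply to Bob's share:
3 x 10 = 30

30


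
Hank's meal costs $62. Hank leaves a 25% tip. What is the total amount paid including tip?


Calculate the tip:
25% of $62 = $15.50
Add tip to meal cost:
$62 + $15.50 = $77.50

$77.50


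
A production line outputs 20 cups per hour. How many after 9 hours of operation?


Production rate: 20 cups per hour
Time: 9 hours
Total: 20 x 9 = 180 cups

180 cups


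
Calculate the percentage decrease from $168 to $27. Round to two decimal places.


Find the absolute change:
|27 - 168| = 141
Divide by original and multiply by 100:
141 / 168 x 100 = 83.9285...% ≈ 83.93%

83.93%


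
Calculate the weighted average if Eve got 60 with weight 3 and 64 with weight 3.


Weighted sum:
3 x 60 + 3 x 64 = 372
Total weight:
3 + 3 = 6
Weighted average:
372 / 6 = 62

62


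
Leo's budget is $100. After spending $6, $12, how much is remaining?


Add up expenses:
$6 + $12 = $18
Subtract from budget:
$100 - $18 = $82

$82


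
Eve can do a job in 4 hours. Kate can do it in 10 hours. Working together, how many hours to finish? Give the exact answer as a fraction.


Eve's rate: 1/4 of the job per hour
Kate's rate: 1/10 of the job per hour
Combined rate: 1/4 + 1/10 = 7/20 per hour
Time = 1 / (7/20) = 20/7 hours (≈ 2.86 hours)

20/7 hours


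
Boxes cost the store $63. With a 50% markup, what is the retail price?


Calculate the markup amount:
50% of $63 = $31.50
Add to cost:
$63 + $31.50 = $94.50

$94.50


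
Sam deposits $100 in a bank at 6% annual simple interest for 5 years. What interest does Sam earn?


Use the formula I = P x R x T / 100
P x R x T = 100 x 6 x 5 = 3000
I = 3000 / 100 = $30

$30


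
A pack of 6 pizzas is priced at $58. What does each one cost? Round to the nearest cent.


Total cost: $58
Number of items: 6
Unit price: $58 / 6 = $9.6666... ≈ $9.67

$9.67


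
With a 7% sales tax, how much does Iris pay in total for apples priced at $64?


Calculate the tax:
7% of $64 = $4.48
Add tax to price:
$64 + $4.48 = $68.48

$68.48


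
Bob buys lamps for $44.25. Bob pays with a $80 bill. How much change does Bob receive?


Start with the amount paid:
$80
Subtract the price:
$80 - $44.25 = $35.75

$35.75


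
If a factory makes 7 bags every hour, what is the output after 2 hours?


Production rate: 7 bags per hour
Time: 2 hours
Total: 7 x 2 = 14 bags

14 bags


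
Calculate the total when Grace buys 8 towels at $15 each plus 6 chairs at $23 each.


Cost of towels:
8 x $15 = $120
Cost of chairs:
6 x $23 = $138
Add both:
$120 + $138 = $258

$258


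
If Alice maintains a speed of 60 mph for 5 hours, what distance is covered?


Use the formula: distance = speed x time
Speed = 60 mph, Time = 5 hours
60 x 5 = 300 miles

300 miles


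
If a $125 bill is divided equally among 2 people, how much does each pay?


Total bill: $125
Number of people: 2
Each pays: $125 / 2 = $62.50

$62.50


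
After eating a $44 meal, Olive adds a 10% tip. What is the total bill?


Calculate the tip:
10% of $44 = $4.40
Add tip to meal cost:
$44 + $4.40 = $48.40

$48.40


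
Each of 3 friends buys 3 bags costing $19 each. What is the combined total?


Cost per person:
3 x $19 = $57
Group total:
3 x $57 = $171

$171


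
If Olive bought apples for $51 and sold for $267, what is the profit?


Selling price = $267
Cost price = $51
Profit = selling price - cost price:
Profit = $267 - $51 = $216

$216


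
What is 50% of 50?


Convert percentage to decimal:
50% = 0.5
Multiply:
50 x 0.5 = 25

25


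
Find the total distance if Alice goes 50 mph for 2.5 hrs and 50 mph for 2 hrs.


Leg 1 distance:
50 x 2.5 = 125 miles
Leg 2 distance:
50 x 2 = 100 miles
Total distance:
125 + 100 = 225 miles

225 miles


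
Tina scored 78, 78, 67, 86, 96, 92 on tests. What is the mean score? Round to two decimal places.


Add the scores:
78 + 78 + 67 + 86 + 96 + 92 = 497
Divide by the number of tests:
497 / 6 = 82.8333... ≈ 82.83

82.83


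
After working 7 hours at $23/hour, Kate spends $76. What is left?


Calculate earnings:
7 x $23 = $161
Subtract spending:
$161 - $76 = $85

$85


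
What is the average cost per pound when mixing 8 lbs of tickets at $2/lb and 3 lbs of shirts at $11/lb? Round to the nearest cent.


Cost of tickets:
8 x $2 = $16
Cost of shirts:
3 x $11 = $33
Total cost: $16 + $33 = $49
Total weight: 11 lbs
Average: $49 / 11 = $4.4545... ≈ $4.45/lb

$4.45/lb


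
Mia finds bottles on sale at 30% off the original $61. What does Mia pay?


Calculate the discount amount:
30% of $61 = $18.30
Subtract from original:
$61 - $18.30 = $42.70

$42.70


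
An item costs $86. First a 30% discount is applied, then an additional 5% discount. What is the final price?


First discount:
30% of $86 = $25.80
Price after first discount:
$86 - $25.80 = $60.20
Second discount:
5% of $60.20 = $3.01
Final price:
$60.20 - $3.01 = $57.19

$57.19


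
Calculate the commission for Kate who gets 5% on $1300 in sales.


Convert rate to decimal:
5% = 0.05
Multiply by sales:
$1300 x 0.05 = $65

$65


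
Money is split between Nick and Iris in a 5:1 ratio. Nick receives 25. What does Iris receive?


Find the multiplier:
25 / 5 = 5
Apply to Iris's share:
1 x 5 = 5

5


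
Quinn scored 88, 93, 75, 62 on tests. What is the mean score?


Add the scores:
88 + 93 + 75 + 62 = 318
Divide by the number of tests:
318 / 4 = 79.5

79.5


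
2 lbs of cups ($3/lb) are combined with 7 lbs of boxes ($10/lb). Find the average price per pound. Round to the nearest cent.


Cost of cups:
2 x $3 = $6
Cost of boxes:
7 x $10 = $70
Total cost: $6 + $70 = $76
Total weight: 9 lbs
Average: $76 / 9 = $8.4444... ≈ $8.44/lb

$8.44/lb


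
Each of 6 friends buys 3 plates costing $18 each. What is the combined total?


Cost per person:
3 x $18 = $54
Group total:
6 x $54 = $324

$324


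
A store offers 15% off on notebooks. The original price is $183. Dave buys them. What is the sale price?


Calculate the discount amount:
15% of $183 = $27.45
Subtract from original:
$183 - $27.45 = $155.55

$155.55


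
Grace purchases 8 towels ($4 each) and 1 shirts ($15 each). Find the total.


Cost of towels:
8 x $4 = $32
Cost of shirts:
1 x $15 = $15
Add both:
$32 + $15 = $47

$47


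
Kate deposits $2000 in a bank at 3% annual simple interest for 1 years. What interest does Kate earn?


Use the formula I = P x R x T / 100
P x R x T = 2000 x 3 x 1 = 6000
I = 6000 / 100 = $60

$60


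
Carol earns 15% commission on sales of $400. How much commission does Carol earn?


Convert rate to decimal:
15% = 0.15
Multiply by sales:
$400 x 0.15 = $60

$60


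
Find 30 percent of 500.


Convert percentage to decimal:
30% = 0.3
Multiply:
500 x 0.3 = 150

150


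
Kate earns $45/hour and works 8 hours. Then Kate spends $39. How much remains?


Calculate earnings:
8 x $45 = $360
Subtract spending:
$360 - $39 = $321

$321


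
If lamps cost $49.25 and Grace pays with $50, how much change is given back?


Start with the amount paid:
$50
Subtract the price:
$50 - $49.25 = $0.75

$0.75


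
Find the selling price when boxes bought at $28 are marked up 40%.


Calculate the markup amount:
40% of $28 = $11.20
Add to cost:
$28 + $11.20 = $39.20

$39.20


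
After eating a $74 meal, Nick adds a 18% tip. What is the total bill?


Calculate the tip:
18% of $74 = $13.32
Add tip to meal cost:
$74 + $13.32 = $87.32

$87.32


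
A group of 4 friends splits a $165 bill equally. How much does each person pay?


Total bill: $165
Number of people: 4
Each pays: $165 / 4 = $41.25

$41.25


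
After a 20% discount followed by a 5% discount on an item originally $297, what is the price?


First discount:
20% of $297 = $59.40
Price after first discount:
$297 - $59.40 = $237.60
Second discount:
5% of $237.60 = $11.88
Final price:
$237.60 - $11.88 = $225.72

$225.72


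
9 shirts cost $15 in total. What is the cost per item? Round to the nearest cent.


Total cost: $15
Number of items: 9
Unit price: $15 / 9 = $1.6666... ≈ $1.67

$1.67


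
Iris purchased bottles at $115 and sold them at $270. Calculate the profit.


Selling price = $270
Cost price = $115
Profit = selling price - cost price:
Profit = $270 - $115 = $155

$155


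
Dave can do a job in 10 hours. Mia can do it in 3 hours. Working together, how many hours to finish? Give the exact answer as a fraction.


Dave's rate: 1/10 of the job per hour
Mia's rate: 1/3 of the job per hour
Combined rate: 1/10 + 1/3 = 13/30 per hour
Time = 1 / (13/30) = 30/13 hours (≈ 2.31 hours)

30/13 hours


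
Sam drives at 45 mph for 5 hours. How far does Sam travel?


Use the formula: distance = speed x time
Speed = 45 mph, Time = 5 hours
45 x 5 = 225 miles

225 miles


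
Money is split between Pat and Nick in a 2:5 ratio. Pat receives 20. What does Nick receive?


Find the multiplier:
20 / 2 = 10
Apply to Nick's share:
5 x 10 = 50

50


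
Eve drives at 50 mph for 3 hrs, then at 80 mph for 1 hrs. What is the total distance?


Leg 1 distance:
50 x 3 = 150 miles
Leg 2 distance:
80 x 1 = 80 miles
Total distance:
150 + 80 = 230 miles

230 miles


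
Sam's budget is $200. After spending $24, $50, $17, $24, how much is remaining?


Add up expenses:
$24 + $50 + $17 + $24 = $115
Subtract from budget:
$200 - $115 = $85

$85


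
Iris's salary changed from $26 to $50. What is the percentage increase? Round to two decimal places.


Find the absolute change:
|50 - 26| = 24
Divide by original and multiply by 100:
24 / 26 x 100 = 92.3076...% ≈ 92.31%

92.31%


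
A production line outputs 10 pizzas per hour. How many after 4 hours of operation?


Production rate: 10 pizzas per hour
Time: 4 hours
Total: 10 x 4 = 40 pizzas

40 pizzas


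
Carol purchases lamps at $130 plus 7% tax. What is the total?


Calculate the tax:
7% of $130 = $9.10
Add tax to price:
$130 + $9.10 = $139.10

$139.10


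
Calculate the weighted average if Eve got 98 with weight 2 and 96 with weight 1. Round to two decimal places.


Weighted sum:
2 x 98 + 1 x 96 = 292
Total weight:
2 + 1 = 3
Weighted average:
292 / 3 = 97.3333... ≈ 97.33

97.33


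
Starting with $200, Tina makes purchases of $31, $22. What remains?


Add up expenses:
$31 + $22 = $53
Subtract from budget:
$200 - $53 = $147

$147


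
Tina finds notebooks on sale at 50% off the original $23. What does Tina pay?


Calculate the discount amount:
50% of $23 = $11.50
Subtract from original:
$23 - $11.50 = $11.50

$11.50


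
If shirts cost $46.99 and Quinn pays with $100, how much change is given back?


Start with the amount paid:
$100
Subtract the price:
$100 - $46.99 = $53.01

$53.01


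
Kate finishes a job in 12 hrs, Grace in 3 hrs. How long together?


Kate's rate: 1/12 of the job per hour
Grace's rate: 1/3 of the job per hour
Combined rate: 1/12 + 1/3 = 5/12 per hour
Time = 1 / (5/12) = 12/5 = 2.4 hours

2.4 hours


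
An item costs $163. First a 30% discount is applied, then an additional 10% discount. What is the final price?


First discount:
30% of $163 = $48.90
Price after first discount:
$163 - $48.90 = $114.10
Second discount:
10% of $114.10 = $11.41
Final price:
$114.10 - $11.41 = $102.69

$102.69


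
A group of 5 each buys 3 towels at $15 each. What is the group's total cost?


Cost per person:
3 x $15 = $45
Group total:
5 x $45 = $225

$225


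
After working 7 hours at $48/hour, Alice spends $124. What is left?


Calculate earnings:
7 x $48 = $336
Subtract spending:
$336 - $124 = $212

$212


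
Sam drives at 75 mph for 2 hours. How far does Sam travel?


Use the formula: distance = speed x time
Speed = 75 mph, Time = 2 hours
75 x 2 = 150 miles

150 miles


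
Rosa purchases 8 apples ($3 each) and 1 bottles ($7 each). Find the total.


Cost of apples:
8 x $3 = $24
Cost of bottles:
1 x $7 = $7
Add both:
$24 + $7 = $31

$31


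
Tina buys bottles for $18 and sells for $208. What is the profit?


Selling price = $208
Cost price = $18
Profit = selling price - cost price:
Profit = $208 - $18 = $190

$190


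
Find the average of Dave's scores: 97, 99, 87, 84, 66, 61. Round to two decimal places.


Add the scores:
97 + 99 + 87 + 84 + 66 + 61 = 494
Divide by the number of tests:
494 / 6 = 82.3333... ≈ 82.33

82.33


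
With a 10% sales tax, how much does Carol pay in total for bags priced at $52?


Calculate the tax:
10% of $52 = $5.20
Add tax to price:
$52 + $5.20 = $57.20

$57.20


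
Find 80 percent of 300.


Convert percentage to decimal:
80% = 0.8
Multiply:
300 x 0.8 = 240

240


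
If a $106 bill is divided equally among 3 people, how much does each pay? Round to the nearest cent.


Total bill: $106
Number of people: 3
Each pays: $106 / 3 = $35.3333... ≈ $35.33

$35.33


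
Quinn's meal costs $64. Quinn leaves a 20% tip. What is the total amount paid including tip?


Calculate the tip:
20% of $64 = $12.80
Add tip to meal cost:
$64 + $12.80 = $76.80

$76.80


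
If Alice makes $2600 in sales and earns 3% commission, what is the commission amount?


Convert rate to decimal:
3% = 0.03
Multiply by sales:
$2600 x 0.03 = $78

$78


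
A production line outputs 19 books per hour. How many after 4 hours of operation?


Production rate: 19 books per hour
Time: 4 hours
Total: 19 x 4 = 76 books

76 books


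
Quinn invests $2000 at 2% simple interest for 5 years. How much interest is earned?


Use the formula I = P x R x T / 100
P x R x T = 2000 x 2 x 5 = 20000
I = 20000 / 100 = $200

$200


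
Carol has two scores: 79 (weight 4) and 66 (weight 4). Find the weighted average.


Weighted sum:
4 x 79 + 4 x 66 = 580
Total weight:
4 + 4 = 8
Weighted average:
580 / 8 = 72.5

72.5


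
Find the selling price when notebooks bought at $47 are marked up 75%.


Calculate the markup amount:
75% of $47 = $35.25
Add to cost:
$47 + $35.25 = $82.25

$82.25


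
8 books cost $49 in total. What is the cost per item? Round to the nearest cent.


Total cost: $49
Number of items: 8
Unit price: $49 / 8 = $6.125 ≈ $6.13

$6.13


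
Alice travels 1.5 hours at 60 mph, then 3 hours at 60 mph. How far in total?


Leg 1 distance:
60 x 1.5 = 90 miles
Leg 2 distance:
60 x 3 = 180 miles
Total distance:
90 + 180 = 270 miles

270 miles


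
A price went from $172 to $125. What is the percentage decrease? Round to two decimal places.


Find the absolute change:
|125 - 172| = 47
Divide by original and multiply by 100:
47 / 172 x 100 = 27.3255...% ≈ 27.33%

27.33%


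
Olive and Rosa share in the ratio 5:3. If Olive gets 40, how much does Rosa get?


Find the multiplier:
40 / 5 = 8
Apply to Rosa's share:
3 x 8 = 24

24


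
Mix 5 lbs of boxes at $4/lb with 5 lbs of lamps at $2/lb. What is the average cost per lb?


Cost of boxes:
5 x $4 = $20
Cost of lamps:
5 x $2 = $10
Total cost: $20 + $10 = $30
Total weight: 10 lbs
Average: $30 / 10 = $3/lb

$3/lb


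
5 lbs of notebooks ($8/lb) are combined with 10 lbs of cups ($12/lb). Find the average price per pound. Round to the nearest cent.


Cost of notebooks:
5 x $8 = $40
Cost of cups:
10 x $12 = $120
Total cost: $40 + $120 = $160
Total weight: 15 lbs
Average: $160 / 15 = $10.6666... ≈ $10.67/lb

$10.67/lb


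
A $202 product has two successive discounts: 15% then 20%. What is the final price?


First discount:
15% of $202 = $30.30
Price after first discount:
$202 - $30.30 = $171.70
Second discount:
20% of $171.70 = $34.34
Final price:
$171.70 - $34.34 = $137.36

$137.36


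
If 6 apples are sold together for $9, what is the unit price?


Total cost: $9
Number of items: 6
Unit price: $9 / 6 = $1.50

$1.50


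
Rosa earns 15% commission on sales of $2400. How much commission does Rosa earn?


Convert rate to decimal:
15% = 0.15
Multiply by sales:
$2400 x 0.15 = $360

$360


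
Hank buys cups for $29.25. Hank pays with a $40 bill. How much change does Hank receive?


Start with the amount paid:
$40
Subtract the price:
$40 - $29.25 = $10.75

$10.75


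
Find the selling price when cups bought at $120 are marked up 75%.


Calculate the markup amount:
75% of $120 = $90
Add to cost:
$120 + $90 = $210

$210


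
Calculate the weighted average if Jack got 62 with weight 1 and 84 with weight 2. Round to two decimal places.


Weighted sum:
1 x 62 + 2 x 84 = 230
Total weight:
1 + 2 = 3
Weighted average:
230 / 3 = 76.6666... ≈ 76.67

76.67


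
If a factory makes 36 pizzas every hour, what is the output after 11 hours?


Production rate: 36 pizzas per hour
Time: 11 hours
Total: 36 x 11 = 396 pizzas

396 pizzas


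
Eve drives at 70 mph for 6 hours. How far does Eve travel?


Use the formula: distance = speed x time
Speed = 70 mph, Time = 6 hours
70 x 6 = 420 miles

420 miles


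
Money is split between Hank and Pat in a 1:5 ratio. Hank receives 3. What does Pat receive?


Find the multiplier:
3 / 1 = 3
Apply to Pat's share:
5 x 3 = 15

15


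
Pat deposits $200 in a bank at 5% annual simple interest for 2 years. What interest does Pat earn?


Use the formula I = P x R x T / 100
P x R x T = 200 x 5 x 2 = 2000
I = 2000 / 100 = $20

$20


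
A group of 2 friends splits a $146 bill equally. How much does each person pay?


Total bill: $146
Number of people: 2
Each pays: $146 / 2 = $73

$73


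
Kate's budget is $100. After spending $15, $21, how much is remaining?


Add up expenses:
$15 + $21 = $36
Subtract from budget:
$100 - $36 = $64

$64


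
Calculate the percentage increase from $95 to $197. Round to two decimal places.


Find the absolute change:
|197 - 95| = 102
Divide by original and multiply by 100:
102 / 95 x 100 = 107.3684...% ≈ 107.37%

107.37%


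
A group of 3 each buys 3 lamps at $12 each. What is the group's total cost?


Cost per person:
3 x $12 = $36
Group total:
3 x $36 = $108

$108


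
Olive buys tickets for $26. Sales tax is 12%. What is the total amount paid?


Calculate the tax:
12% of $26 = $3.12
Add tax to price:
$26 + $3.12 = $29.12

$29.12


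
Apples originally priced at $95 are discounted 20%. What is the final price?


Calculate the discount amount:
20% of $95 = $19
Subtract from original:
$95 - $19 = $76

$76


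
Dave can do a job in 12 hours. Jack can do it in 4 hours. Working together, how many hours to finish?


Dave's rate: 1/12 of the job per hour
Jack's rate: 1/4 of the job per hour
Combined rate: 1/12 + 1/4 = 1/3 per hour
Time = 1 / (1/3) = 3 hours

3 hours


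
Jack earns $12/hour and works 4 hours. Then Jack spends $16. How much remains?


Calculate earnings:
4 x $12 = $48
Subtract spending:
$48 - $16 = $32

$32


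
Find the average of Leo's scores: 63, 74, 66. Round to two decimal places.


Add the scores:
63 + 74 + 66 = 203
Divide by the number of tests:
203 / 3 = 67.6666... ≈ 67.67

67.67


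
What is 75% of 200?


Convert percentage to decimal:
75% = 0.75
Multiply:
200 x 0.75 = 150

150


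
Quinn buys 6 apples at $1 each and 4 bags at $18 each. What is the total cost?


Cost of apples:
6 x $1 = $6
Cost of bags:
4 x $18 = $72
Add both:
$6 + $72 = $78

$78


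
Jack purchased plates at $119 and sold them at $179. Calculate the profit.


Selling price = $179
Cost price = $119
Profit = selling price - cost price:
Profit = $179 - $119 = $60

$60


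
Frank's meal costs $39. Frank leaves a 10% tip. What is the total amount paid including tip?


Calculate the tip:
10% of $39 = $3.90
Add tip to meal cost:
$39 + $3.90 = $42.90

$42.90


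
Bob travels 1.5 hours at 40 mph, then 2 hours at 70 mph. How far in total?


Leg 1 distance:
40 x 1.5 = 60 miles
Leg 2 distance:
70 x 2 = 140 miles
Total distance:
60 + 140 = 200 miles

200 miles
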